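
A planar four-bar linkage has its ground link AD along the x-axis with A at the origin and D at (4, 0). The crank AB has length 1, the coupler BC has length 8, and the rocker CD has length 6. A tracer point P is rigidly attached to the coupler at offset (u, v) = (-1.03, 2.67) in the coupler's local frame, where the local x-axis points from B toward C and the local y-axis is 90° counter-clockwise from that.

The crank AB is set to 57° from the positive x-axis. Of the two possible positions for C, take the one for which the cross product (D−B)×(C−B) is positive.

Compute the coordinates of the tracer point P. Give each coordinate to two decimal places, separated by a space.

-1.71 2.61

A=(0,0), D=(4.00,0)
B = A + 1.00·(cos57°, sin57°) = (0.5446, 0.8387)
|BD| = 3.5557
circle(B,8.00) ∩ circle(D,6.00): a=5.7152, h=5.5979
  candidates: C₊=(7.4189,4.9306) cross=19.904; C₋=(4.7782,-5.9493) cross=-19.904
  mode + wants cross > 0 → take C=(7.4189,4.9306) (cross=19.904)
ex = (C−B)/|BC| = (0.8593,0.5115); ey = (-0.5115,0.8593)
P = B + -1.03·ex + 2.67·ey = (-1.7061,2.6061)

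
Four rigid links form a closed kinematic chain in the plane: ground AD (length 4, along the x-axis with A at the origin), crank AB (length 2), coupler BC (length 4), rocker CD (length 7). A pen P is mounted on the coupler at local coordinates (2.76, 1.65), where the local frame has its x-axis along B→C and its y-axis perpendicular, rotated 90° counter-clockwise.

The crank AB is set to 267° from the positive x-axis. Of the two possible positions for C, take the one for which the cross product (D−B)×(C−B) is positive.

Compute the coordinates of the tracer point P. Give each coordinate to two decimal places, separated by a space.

A=(0,0), D=(4.00,0)
B = A + 2.00·(cos267°, sin267°) = (-0.1047, -1.9973)
|BD| = 4.5648
circle(B,4.00) ∩ circle(D,7.00): a=-1.3322, h=3.7716
  candidates: C₊=(-2.9528,0.8113) cross=17.217; C₋=(0.3476,-5.9716) cross=-17.217
  mode + wants cross > 0 → take C=(-2.9528,0.8113) (cross=17.217)
ex = (C−B)/|BC| = (-0.7120,0.7021); ey = (-0.7021,-0.7120)
P = B + 2.76·ex + 1.65·ey = (-3.2284,-1.2342)

-3.23 -1.23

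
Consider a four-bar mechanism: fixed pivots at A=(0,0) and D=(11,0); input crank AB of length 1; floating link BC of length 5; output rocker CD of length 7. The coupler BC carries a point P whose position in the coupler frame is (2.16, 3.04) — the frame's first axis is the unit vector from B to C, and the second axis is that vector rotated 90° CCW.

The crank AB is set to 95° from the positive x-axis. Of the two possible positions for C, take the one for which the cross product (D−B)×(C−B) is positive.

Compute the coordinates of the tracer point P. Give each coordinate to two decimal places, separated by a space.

A=(0,0), D=(11.00,0)
B = A + 1.00·(cos95°, sin95°) = (-0.0872, 0.9962)
|BD| = 11.1318
circle(B,5.00) ∩ circle(D,7.00): a=4.4879, h=2.2042
  candidates: C₊=(4.5800,2.7899) cross=24.537; C₋=(4.1855,-1.6008) cross=-24.537
  mode + wants cross > 0 → take C=(4.5800,2.7899) (cross=24.537)
ex = (C−B)/|BC| = (0.9334,0.3587); ey = (-0.3587,0.9334)
P = B + 2.16·ex + 3.04·ey = (0.8385,4.6087)

0.84 4.61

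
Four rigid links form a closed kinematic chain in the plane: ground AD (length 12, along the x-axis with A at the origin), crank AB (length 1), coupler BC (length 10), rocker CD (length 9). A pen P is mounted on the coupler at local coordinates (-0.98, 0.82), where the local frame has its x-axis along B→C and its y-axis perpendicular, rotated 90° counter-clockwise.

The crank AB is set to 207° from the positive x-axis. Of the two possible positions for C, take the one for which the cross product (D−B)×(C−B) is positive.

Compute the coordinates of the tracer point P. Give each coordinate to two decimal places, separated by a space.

-2.16 -0.59

A=(0,0), D=(12.00,0)
B = A + 1.00·(cos207°, sin207°) = (-0.8910, -0.4540)
|BD| = 12.8990
circle(B,10.00) ∩ circle(D,9.00): a=7.1860, h=6.9542
  candidates: C₊=(6.0458,6.7489) cross=89.703; C₋=(6.5353,-7.1510) cross=-89.703
  mode + wants cross > 0 → take C=(6.0458,6.7489) (cross=89.703)
ex = (C−B)/|BC| = (0.6937,0.7203); ey = (-0.7203,0.6937)
P = B + -0.98·ex + 0.82·ey = (-2.1614,-0.5911)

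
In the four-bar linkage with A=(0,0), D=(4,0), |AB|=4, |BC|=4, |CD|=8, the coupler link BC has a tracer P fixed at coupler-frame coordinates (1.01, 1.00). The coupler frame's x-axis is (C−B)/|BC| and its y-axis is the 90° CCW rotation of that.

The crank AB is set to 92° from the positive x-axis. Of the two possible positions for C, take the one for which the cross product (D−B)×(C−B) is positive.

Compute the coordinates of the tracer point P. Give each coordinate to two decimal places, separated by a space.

-0.62 5.34

A=(0,0), D=(4.00,0)
B = A + 4.00·(cos92°, sin92°) = (-0.1396, 3.9976)
|BD| = 5.7547
circle(B,4.00) ∩ circle(D,8.00): a=-1.2931, h=3.7852
  candidates: C₊=(1.5596,7.6187) cross=21.783; C₋=(-3.6992,2.1730) cross=-21.783
  mode + wants cross > 0 → take C=(1.5596,7.6187) (cross=21.783)
ex = (C−B)/|BC| = (0.4248,0.9053); ey = (-0.9053,0.4248)
P = B + 1.01·ex + 1.00·ey = (-0.6158,5.3367)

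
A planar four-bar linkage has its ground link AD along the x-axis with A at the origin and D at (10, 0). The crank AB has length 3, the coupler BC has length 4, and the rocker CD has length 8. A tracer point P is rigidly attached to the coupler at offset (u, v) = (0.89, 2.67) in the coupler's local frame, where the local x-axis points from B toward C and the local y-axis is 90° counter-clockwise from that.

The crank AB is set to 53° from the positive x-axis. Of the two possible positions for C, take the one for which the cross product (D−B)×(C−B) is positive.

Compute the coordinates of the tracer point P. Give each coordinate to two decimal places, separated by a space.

A=(0,0), D=(10.00,0)
B = A + 3.00·(cos53°, sin53°) = (1.8054, 2.3959)
|BD| = 8.5376
circle(B,4.00) ∩ circle(D,8.00): a=1.4577, h=3.7249
  candidates: C₊=(4.2499,5.5621) cross=31.802; C₋=(2.1593,-1.5884) cross=-31.802
  mode + wants cross > 0 → take C=(4.2499,5.5621) (cross=31.802)
ex = (C−B)/|BC| = (0.6111,0.7915); ey = (-0.7915,0.6111)
P = B + 0.89·ex + 2.67·ey = (0.2359,4.7321)

0.24 4.73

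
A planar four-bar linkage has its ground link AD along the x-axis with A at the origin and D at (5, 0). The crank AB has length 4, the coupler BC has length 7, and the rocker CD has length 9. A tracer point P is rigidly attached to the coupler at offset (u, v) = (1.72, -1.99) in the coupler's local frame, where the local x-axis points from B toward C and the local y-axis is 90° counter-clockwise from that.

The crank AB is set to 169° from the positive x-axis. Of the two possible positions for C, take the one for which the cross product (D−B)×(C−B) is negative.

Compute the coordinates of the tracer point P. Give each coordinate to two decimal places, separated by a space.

-5.30 -1.48

A=(0,0), D=(5.00,0)
B = A + 4.00·(cos169°, sin169°) = (-3.9265, 0.7632)
|BD| = 8.9591
circle(B,7.00) ∩ circle(D,9.00): a=2.6936, h=6.4610
  candidates: C₊=(-0.6922,6.9713) cross=57.884; C₋=(-1.7931,-5.9037) cross=-57.884
  mode - wants cross < 0 → take C=(-1.7931,-5.9037) (cross=-57.884)
ex = (C−B)/|BC| = (0.3048,-0.9524); ey = (0.9524,0.3048)
P = B + 1.72·ex + -1.99·ey = (-5.2976,-1.4814)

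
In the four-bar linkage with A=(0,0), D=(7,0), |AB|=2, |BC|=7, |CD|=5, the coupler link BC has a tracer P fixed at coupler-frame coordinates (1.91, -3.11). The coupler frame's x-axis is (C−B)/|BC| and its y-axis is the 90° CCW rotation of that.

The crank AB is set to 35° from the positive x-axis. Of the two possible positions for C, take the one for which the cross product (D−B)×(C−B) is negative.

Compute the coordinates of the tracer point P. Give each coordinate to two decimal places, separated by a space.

A=(0,0), D=(7.00,0)
B = A + 2.00·(cos35°, sin35°) = (1.6383, 1.1472)
|BD| = 5.4830
circle(B,7.00) ∩ circle(D,5.00): a=4.9301, h=4.9693
  candidates: C₊=(7.4990,4.9750) cross=27.247; C₋=(5.4196,-4.7437) cross=-27.247
  mode - wants cross < 0 → take C=(5.4196,-4.7437) (cross=-27.247)
ex = (C−B)/|BC| = (0.5402,-0.8415); ey = (0.8415,0.5402)
P = B + 1.91·ex + -3.11·ey = (0.0529,-2.1402)

0.05 -2.14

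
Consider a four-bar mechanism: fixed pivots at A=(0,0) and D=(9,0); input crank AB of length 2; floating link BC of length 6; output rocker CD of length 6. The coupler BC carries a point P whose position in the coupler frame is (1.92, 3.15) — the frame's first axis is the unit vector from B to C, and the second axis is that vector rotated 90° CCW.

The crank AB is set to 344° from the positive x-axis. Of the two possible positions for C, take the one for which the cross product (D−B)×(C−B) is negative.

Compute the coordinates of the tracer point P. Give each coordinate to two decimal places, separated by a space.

A=(0,0), D=(9.00,0)
B = A + 2.00·(cos344°, sin344°) = (1.9225, -0.5513)
|BD| = 7.0989
circle(B,6.00) ∩ circle(D,6.00): a=3.5495, h=4.8375
  candidates: C₊=(5.0856,4.5472) cross=34.341; C₋=(5.8369,-5.0985) cross=-34.341
  mode - wants cross < 0 → take C=(5.8369,-5.0985) (cross=-34.341)
ex = (C−B)/|BC| = (0.6524,-0.7579); ey = (0.7579,0.6524)
P = B + 1.92·ex + 3.15·ey = (5.5624,0.0487)

5.56 0.05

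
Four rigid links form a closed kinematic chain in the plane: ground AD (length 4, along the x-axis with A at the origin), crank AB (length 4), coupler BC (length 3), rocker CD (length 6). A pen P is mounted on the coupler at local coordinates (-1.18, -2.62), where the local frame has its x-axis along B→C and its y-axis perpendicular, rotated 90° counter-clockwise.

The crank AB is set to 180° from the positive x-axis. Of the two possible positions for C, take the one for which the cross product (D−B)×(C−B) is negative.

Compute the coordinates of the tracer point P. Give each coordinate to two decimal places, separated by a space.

A=(0,0), D=(4.00,0)
B = A + 4.00·(cos180°, sin180°) = (-4.0000, 0.0000)
|BD| = 8.0000
circle(B,3.00) ∩ circle(D,6.00): a=2.3125, h=1.9111
  candidates: C₊=(-1.6875,1.9111) cross=15.289; C₋=(-1.6875,-1.9111) cross=-15.289
  mode - wants cross < 0 → take C=(-1.6875,-1.9111) (cross=-15.289)
ex = (C−B)/|BC| = (0.7708,-0.6370); ey = (0.6370,0.7708)
P = B + -1.18·ex + -2.62·ey = (-6.5786,-1.2679)

-6.58 -1.27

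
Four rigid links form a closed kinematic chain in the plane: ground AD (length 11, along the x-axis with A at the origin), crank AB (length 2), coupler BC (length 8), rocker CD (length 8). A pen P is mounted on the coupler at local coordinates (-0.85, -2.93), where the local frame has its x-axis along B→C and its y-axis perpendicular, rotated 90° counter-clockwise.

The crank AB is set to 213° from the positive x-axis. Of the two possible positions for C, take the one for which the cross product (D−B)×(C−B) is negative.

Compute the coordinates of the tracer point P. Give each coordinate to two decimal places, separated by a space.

A=(0,0), D=(11.00,0)
B = A + 2.00·(cos213°, sin213°) = (-1.6773, -1.0893)
|BD| = 12.7241
circle(B,8.00) ∩ circle(D,8.00): a=6.3620, h=4.8502
  candidates: C₊=(4.2461,4.2878) cross=61.714; C₋=(5.0765,-5.3771) cross=-61.714
  mode - wants cross < 0 → take C=(5.0765,-5.3771) (cross=-61.714)
ex = (C−B)/|BC| = (0.8442,-0.5360); ey = (0.5360,0.8442)
P = B + -0.85·ex + -2.93·ey = (-3.9653,-3.1073)

-3.97 -3.11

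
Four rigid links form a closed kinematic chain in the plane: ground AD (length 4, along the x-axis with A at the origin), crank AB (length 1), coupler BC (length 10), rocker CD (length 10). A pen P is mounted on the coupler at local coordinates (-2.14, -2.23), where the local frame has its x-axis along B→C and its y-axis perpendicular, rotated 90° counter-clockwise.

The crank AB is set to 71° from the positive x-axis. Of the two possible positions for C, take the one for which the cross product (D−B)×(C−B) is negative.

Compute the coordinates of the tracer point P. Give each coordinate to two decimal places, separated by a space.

A=(0,0), D=(4.00,0)
B = A + 1.00·(cos71°, sin71°) = (0.3256, 0.9455)
|BD| = 3.7941
circle(B,10.00) ∩ circle(D,10.00): a=1.8971, h=9.8184
  candidates: C₊=(4.6096,9.9814) cross=37.252; C₋=(-0.2840,-9.0359) cross=-37.252
  mode - wants cross < 0 → take C=(-0.2840,-9.0359) (cross=-37.252)
ex = (C−B)/|BC| = (-0.0610,-0.9981); ey = (0.9981,-0.0610)
P = B + -2.14·ex + -2.23·ey = (-1.7698,3.2175)

-1.77 3.22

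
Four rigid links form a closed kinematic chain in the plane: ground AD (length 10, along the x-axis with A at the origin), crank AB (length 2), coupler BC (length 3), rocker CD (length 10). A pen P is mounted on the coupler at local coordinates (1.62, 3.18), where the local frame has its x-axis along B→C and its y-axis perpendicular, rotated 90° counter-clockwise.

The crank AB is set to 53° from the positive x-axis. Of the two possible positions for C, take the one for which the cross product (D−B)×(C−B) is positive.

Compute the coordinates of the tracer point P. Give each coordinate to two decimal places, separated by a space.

A=(0,0), D=(10.00,0)
B = A + 2.00·(cos53°, sin53°) = (1.2036, 1.5973)
|BD| = 8.9402
circle(B,3.00) ∩ circle(D,10.00): a=-0.6193, h=2.9354
  candidates: C₊=(1.1188,4.5961) cross=26.243; C₋=(0.0699,-1.1803) cross=-26.243
  mode + wants cross > 0 → take C=(1.1188,4.5961) (cross=26.243)
ex = (C−B)/|BC| = (-0.0283,0.9996); ey = (-0.9996,-0.0283)
P = B + 1.62·ex + 3.18·ey = (-2.0209,3.1267)

-2.02 3.13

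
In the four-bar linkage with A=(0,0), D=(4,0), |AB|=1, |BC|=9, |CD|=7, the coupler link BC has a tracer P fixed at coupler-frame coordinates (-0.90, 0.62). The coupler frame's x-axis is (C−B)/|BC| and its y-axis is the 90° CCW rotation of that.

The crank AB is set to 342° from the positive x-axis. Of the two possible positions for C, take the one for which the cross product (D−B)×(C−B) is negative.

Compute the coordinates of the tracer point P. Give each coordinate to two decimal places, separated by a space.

A=(0,0), D=(4.00,0)
B = A + 1.00·(cos342°, sin342°) = (0.9511, -0.3090)
|BD| = 3.0646
circle(B,9.00) ∩ circle(D,7.00): a=6.7533, h=5.9492
  candidates: C₊=(7.0700,6.2909) cross=18.232; C₋=(8.2698,-5.5470) cross=-18.232
  mode - wants cross < 0 → take C=(8.2698,-5.5470) (cross=-18.232)
ex = (C−B)/|BC| = (0.8132,-0.5820); ey = (0.5820,0.8132)
P = B + -0.90·ex + 0.62·ey = (0.5800,0.7190)

0.58 0.72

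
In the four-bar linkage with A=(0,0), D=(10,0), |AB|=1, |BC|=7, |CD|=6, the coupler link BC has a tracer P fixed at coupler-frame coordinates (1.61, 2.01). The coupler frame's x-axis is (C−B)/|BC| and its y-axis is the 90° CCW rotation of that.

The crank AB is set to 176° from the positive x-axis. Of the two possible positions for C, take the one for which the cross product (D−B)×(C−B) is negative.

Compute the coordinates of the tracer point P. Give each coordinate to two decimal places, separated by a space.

A=(0,0), D=(10.00,0)
B = A + 1.00·(cos176°, sin176°) = (-0.9976, 0.0698)
|BD| = 10.9978
circle(B,7.00) ∩ circle(D,6.00): a=6.0899, h=3.4515
  candidates: C₊=(5.1141,3.4826) cross=37.959; C₋=(5.0703,-3.4203) cross=-37.959
  mode - wants cross < 0 → take C=(5.0703,-3.4203) (cross=-37.959)
ex = (C−B)/|BC| = (0.8668,-0.4986); ey = (0.4986,0.8668)
P = B + 1.61·ex + 2.01·ey = (1.4002,1.0094)

1.40 1.01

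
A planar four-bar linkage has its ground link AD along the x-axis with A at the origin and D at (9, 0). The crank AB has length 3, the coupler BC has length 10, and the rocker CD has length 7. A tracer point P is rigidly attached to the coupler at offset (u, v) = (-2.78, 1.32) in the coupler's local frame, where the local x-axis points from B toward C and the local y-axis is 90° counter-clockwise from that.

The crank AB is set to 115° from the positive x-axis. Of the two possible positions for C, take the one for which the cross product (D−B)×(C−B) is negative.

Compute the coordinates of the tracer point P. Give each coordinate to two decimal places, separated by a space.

-1.81 5.75

A=(0,0), D=(9.00,0)
B = A + 3.00·(cos115°, sin115°) = (-1.2679, 2.7189)
|BD| = 10.6217
circle(B,10.00) ∩ circle(D,7.00): a=7.7116, h=6.3664
  candidates: C₊=(7.8165,6.8992) cross=67.622; C₋=(4.5572,-5.4094) cross=-67.622
  mode - wants cross < 0 → take C=(4.5572,-5.4094) (cross=-67.622)
ex = (C−B)/|BC| = (0.5825,-0.8128); ey = (0.8128,0.5825)
P = B + -2.78·ex + 1.32·ey = (-1.8143,5.7475)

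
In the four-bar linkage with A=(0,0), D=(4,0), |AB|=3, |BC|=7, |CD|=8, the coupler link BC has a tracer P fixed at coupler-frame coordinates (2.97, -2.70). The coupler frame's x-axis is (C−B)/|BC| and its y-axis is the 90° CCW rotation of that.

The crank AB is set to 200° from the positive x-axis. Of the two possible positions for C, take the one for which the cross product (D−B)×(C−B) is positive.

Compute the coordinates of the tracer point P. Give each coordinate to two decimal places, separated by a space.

0.40 1.37

A=(0,0), D=(4.00,0)
B = A + 3.00·(cos200°, sin200°) = (-2.8191, -1.0261)
|BD| = 6.8958
circle(B,7.00) ∩ circle(D,8.00): a=2.3603, h=6.5901
  candidates: C₊=(-1.4656,5.8418) cross=45.444; C₋=(0.4955,-7.1916) cross=-45.444
  mode + wants cross > 0 → take C=(-1.4656,5.8418) (cross=45.444)
ex = (C−B)/|BC| = (0.1934,0.9811); ey = (-0.9811,0.1934)
P = B + 2.97·ex + -2.70·ey = (0.4042,1.3658)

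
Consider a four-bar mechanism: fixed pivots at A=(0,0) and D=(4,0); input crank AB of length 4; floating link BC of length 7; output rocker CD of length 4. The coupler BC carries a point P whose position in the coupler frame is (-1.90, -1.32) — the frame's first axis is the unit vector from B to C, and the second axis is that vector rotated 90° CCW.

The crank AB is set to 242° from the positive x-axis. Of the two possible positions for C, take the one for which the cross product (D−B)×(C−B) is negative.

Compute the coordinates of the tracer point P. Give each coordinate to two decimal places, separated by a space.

A=(0,0), D=(4.00,0)
B = A + 4.00·(cos242°, sin242°) = (-1.8779, -3.5318)
|BD| = 6.8573
circle(B,7.00) ∩ circle(D,4.00): a=5.8349, h=3.8671
  candidates: C₊=(1.1318,2.7881) cross=26.518; C₋=(5.1153,-3.8414) cross=-26.518
  mode - wants cross < 0 → take C=(5.1153,-3.8414) (cross=-26.518)
ex = (C−B)/|BC| = (0.9990,-0.0442); ey = (0.0442,0.9990)
P = B + -1.90·ex + -1.32·ey = (-3.8344,-4.7665)

-3.83 -4.77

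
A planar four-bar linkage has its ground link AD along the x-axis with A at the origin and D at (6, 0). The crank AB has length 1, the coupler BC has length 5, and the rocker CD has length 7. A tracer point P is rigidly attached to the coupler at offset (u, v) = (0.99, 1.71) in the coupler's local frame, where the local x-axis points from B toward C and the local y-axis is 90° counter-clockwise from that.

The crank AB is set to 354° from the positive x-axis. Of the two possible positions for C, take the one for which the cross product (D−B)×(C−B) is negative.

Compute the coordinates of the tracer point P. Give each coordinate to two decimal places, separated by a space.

A=(0,0), D=(6.00,0)
B = A + 1.00·(cos354°, sin354°) = (0.9945, -0.1045)
|BD| = 5.0066
circle(B,5.00) ∩ circle(D,7.00): a=0.1064, h=4.9989
  candidates: C₊=(0.9966,4.8955) cross=25.027; C₋=(1.2053,-5.1001) cross=-25.027
  mode - wants cross < 0 → take C=(1.2053,-5.1001) (cross=-25.027)
ex = (C−B)/|BC| = (0.0422,-0.9991); ey = (0.9991,0.0422)
P = B + 0.99·ex + 1.71·ey = (2.7447,-1.0216)

2.74 -1.02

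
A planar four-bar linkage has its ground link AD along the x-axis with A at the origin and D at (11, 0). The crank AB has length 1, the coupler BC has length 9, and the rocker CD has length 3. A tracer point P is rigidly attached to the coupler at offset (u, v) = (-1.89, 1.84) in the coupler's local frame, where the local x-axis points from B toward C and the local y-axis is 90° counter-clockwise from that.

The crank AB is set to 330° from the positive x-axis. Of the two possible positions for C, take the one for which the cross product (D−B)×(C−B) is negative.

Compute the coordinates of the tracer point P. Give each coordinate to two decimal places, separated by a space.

A=(0,0), D=(11.00,0)
B = A + 1.00·(cos330°, sin330°) = (0.8660, -0.5000)
|BD| = 10.1463
circle(B,9.00) ∩ circle(D,3.00): a=8.6212, h=2.5834
  candidates: C₊=(9.3495,2.5052) cross=26.212; C₋=(9.6041,-2.6555) cross=-26.212
  mode - wants cross < 0 → take C=(9.6041,-2.6555) (cross=-26.212)
ex = (C−B)/|BC| = (0.9709,-0.2395); ey = (0.2395,0.9709)
P = B + -1.89·ex + 1.84·ey = (-0.5283,1.7391)

-0.53 1.74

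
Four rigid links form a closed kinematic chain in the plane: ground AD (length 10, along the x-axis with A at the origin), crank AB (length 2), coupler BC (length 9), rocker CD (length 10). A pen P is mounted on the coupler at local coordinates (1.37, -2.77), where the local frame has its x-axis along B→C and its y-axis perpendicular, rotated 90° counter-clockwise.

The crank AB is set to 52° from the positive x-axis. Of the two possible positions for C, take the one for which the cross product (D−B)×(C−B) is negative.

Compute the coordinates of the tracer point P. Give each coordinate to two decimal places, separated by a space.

A=(0,0), D=(10.00,0)
B = A + 2.00·(cos52°, sin52°) = (1.2313, 1.5760)
|BD| = 8.9092
circle(B,9.00) ∩ circle(D,10.00): a=3.3883, h=8.3378
  candidates: C₊=(6.0411,9.1830) cross=74.283; C₋=(3.0912,-7.2297) cross=-74.283
  mode - wants cross < 0 → take C=(3.0912,-7.2297) (cross=-74.283)
ex = (C−B)/|BC| = (0.2067,-0.9784); ey = (0.9784,0.2067)
P = B + 1.37·ex + -2.77·ey = (-1.1958,-0.3368)

-1.20 -0.34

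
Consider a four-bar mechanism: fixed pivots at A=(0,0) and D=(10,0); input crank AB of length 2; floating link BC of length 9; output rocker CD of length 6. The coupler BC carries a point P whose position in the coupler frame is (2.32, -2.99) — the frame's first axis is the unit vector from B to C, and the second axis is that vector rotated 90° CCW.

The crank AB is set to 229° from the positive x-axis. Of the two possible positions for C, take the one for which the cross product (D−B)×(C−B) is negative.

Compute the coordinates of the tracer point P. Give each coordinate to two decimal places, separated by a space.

-0.40 -5.18

A=(0,0), D=(10.00,0)
B = A + 2.00·(cos229°, sin229°) = (-1.3121, -1.5094)
|BD| = 11.4124
circle(B,9.00) ∩ circle(D,6.00): a=7.6777, h=4.6960
  candidates: C₊=(5.6771,4.1608) cross=53.593; C₋=(6.9193,-5.1487) cross=-53.593
  mode - wants cross < 0 → take C=(6.9193,-5.1487) (cross=-53.593)
ex = (C−B)/|BC| = (0.9146,-0.4044); ey = (0.4044,0.9146)
P = B + 2.32·ex + -2.99·ey = (-0.3993,-5.1822)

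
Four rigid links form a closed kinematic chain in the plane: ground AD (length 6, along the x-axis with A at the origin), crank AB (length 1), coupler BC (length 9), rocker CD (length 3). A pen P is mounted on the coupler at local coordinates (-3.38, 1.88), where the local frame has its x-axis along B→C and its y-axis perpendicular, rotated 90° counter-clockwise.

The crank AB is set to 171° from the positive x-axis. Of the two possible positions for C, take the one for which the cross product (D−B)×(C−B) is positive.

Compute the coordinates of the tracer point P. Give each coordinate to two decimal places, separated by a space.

A=(0,0), D=(6.00,0)
B = A + 1.00·(cos171°, sin171°) = (-0.9877, 0.1564)
|BD| = 6.9894
circle(B,9.00) ∩ circle(D,3.00): a=8.6453, h=2.5016
  candidates: C₊=(7.7115,2.4639) cross=17.485; C₋=(7.5995,-2.5380) cross=-17.485
  mode + wants cross > 0 → take C=(7.7115,2.4639) (cross=17.485)
ex = (C−B)/|BC| = (0.9666,0.2564); ey = (-0.2564,0.9666)
P = B + -3.38·ex + 1.88·ey = (-4.7367,1.1070)

-4.74 1.11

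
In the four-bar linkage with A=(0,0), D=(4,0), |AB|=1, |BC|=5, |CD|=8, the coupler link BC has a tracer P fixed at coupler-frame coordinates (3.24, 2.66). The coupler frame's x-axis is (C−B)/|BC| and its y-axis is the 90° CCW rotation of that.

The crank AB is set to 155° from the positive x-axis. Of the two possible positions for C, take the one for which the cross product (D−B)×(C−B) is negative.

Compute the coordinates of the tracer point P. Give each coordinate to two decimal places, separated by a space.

A=(0,0), D=(4.00,0)
B = A + 1.00·(cos155°, sin155°) = (-0.9063, 0.4226)
|BD| = 4.9245
circle(B,5.00) ∩ circle(D,8.00): a=-1.4976, h=4.7705
  candidates: C₊=(-1.9890,5.3040) cross=23.492; C₋=(-2.8078,-4.2017) cross=-23.492
  mode - wants cross < 0 → take C=(-2.8078,-4.2017) (cross=-23.492)
ex = (C−B)/|BC| = (-0.3803,-0.9249); ey = (0.9249,-0.3803)
P = B + 3.24·ex + 2.66·ey = (0.3217,-3.5855)

0.32 -3.59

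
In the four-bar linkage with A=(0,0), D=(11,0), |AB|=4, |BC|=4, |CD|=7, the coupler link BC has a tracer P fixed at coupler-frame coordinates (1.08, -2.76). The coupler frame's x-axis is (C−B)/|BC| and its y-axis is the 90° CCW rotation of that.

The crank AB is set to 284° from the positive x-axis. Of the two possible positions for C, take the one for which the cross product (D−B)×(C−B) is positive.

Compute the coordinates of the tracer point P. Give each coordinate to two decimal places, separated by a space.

A=(0,0), D=(11.00,0)
B = A + 4.00·(cos284°, sin284°) = (0.9677, -3.8812)
|BD| = 10.7569
circle(B,4.00) ∩ circle(D,7.00): a=3.8446, h=1.1043
  candidates: C₊=(4.1548,-1.4641) cross=11.879; C₋=(4.9517,-3.5239) cross=-11.879
  mode + wants cross > 0 → take C=(4.1548,-1.4641) (cross=11.879)
ex = (C−B)/|BC| = (0.7968,0.6043); ey = (-0.6043,0.7968)
P = B + 1.08·ex + -2.76·ey = (3.4960,-5.4277)

3.50 -5.43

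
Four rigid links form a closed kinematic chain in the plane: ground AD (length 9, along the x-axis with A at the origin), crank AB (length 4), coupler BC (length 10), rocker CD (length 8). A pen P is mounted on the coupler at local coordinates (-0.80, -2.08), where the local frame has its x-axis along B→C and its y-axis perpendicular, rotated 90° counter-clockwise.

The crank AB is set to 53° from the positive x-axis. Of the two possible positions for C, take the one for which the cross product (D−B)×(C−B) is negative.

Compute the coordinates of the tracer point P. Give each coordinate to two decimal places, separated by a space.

0.21 3.55

A=(0,0), D=(9.00,0)
B = A + 4.00·(cos53°, sin53°) = (2.4073, 3.1945)
|BD| = 7.3259
circle(B,10.00) ∩ circle(D,8.00): a=6.1200, h=7.9086
  candidates: C₊=(11.3634,7.6429) cross=57.938; C₋=(4.4661,-6.5912) cross=-57.938
  mode - wants cross < 0 → take C=(4.4661,-6.5912) (cross=-57.938)
ex = (C−B)/|BC| = (0.2059,-0.9786); ey = (0.9786,0.2059)
P = B + -0.80·ex + -2.08·ey = (0.2071,3.5492)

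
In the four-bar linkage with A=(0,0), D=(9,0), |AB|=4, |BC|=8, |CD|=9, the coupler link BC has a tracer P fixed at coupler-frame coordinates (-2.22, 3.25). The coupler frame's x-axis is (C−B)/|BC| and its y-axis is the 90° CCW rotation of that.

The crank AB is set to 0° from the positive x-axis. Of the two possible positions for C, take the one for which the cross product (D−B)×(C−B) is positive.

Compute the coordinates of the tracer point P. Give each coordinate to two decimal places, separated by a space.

A=(0,0), D=(9.00,0)
B = A + 4.00·(cos0°, sin0°) = (4.0000, 0.0000)
|BD| = 5.0000
circle(B,8.00) ∩ circle(D,9.00): a=0.8000, h=7.9599
  candidates: C₊=(4.8000,7.9599) cross=39.799; C₋=(4.8000,-7.9599) cross=-39.799
  mode + wants cross > 0 → take C=(4.8000,7.9599) (cross=39.799)
ex = (C−B)/|BC| = (0.1000,0.9950); ey = (-0.9950,0.1000)
P = B + -2.22·ex + 3.25·ey = (0.5443,-1.8839)

0.54 -1.88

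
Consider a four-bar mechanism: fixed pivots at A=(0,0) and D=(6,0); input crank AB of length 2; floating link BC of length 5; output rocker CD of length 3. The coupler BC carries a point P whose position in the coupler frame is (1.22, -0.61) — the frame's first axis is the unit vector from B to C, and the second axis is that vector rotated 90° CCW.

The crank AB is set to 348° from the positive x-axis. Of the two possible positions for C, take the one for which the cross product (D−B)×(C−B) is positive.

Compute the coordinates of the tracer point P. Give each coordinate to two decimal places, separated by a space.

3.27 -0.04

A=(0,0), D=(6.00,0)
B = A + 2.00·(cos348°, sin348°) = (1.9563, -0.4158)
|BD| = 4.0650
circle(B,5.00) ∩ circle(D,3.00): a=4.0005, h=2.9993
  candidates: C₊=(5.6290,2.9770) cross=12.192; C₋=(6.2426,-2.9902) cross=-12.192
  mode + wants cross > 0 → take C=(5.6290,2.9770) (cross=12.192)
ex = (C−B)/|BC| = (0.7345,0.6786); ey = (-0.6786,0.7345)
P = B + 1.22·ex + -0.61·ey = (3.2664,-0.0361)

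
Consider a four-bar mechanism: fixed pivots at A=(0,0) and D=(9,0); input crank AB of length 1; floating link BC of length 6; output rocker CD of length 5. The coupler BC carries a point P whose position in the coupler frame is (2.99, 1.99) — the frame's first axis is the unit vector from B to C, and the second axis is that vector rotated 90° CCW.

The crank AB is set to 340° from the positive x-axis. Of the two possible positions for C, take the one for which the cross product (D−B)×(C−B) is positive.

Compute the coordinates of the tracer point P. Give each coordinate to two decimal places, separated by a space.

A=(0,0), D=(9.00,0)
B = A + 1.00·(cos340°, sin340°) = (0.9397, -0.3420)
|BD| = 8.0676
circle(B,6.00) ∩ circle(D,5.00): a=4.7155, h=3.7100
  candidates: C₊=(5.4937,3.5645) cross=29.930; C₋=(5.8083,-3.8487) cross=-29.930
  mode + wants cross > 0 → take C=(5.4937,3.5645) (cross=29.930)
ex = (C−B)/|BC| = (0.7590,0.6511); ey = (-0.6511,0.7590)
P = B + 2.99·ex + 1.99·ey = (1.9134,3.1152)

1.91 3.12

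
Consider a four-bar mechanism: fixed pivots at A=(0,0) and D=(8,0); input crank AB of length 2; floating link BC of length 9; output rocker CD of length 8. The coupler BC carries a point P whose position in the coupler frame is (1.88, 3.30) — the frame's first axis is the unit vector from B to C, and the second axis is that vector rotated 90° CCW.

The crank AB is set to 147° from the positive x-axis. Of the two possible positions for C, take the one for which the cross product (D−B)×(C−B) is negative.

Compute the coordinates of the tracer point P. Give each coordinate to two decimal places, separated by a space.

2.11 1.32

A=(0,0), D=(8.00,0)
B = A + 2.00·(cos147°, sin147°) = (-1.6773, 1.0893)
|BD| = 9.7385
circle(B,9.00) ∩ circle(D,8.00): a=5.7421, h=6.9303
  candidates: C₊=(4.8039,7.3338) cross=67.490; C₋=(3.2535,-6.4398) cross=-67.490
  mode - wants cross < 0 → take C=(3.2535,-6.4398) (cross=-67.490)
ex = (C−B)/|BC| = (0.5479,-0.8366); ey = (0.8366,0.5479)
P = B + 1.88·ex + 3.30·ey = (2.1133,1.3245)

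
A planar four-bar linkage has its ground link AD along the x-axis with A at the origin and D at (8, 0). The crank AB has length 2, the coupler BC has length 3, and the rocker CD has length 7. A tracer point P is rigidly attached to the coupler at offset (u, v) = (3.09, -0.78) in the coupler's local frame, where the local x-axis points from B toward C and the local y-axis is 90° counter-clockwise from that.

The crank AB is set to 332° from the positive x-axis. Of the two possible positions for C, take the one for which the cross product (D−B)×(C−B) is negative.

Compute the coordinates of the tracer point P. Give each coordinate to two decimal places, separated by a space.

A=(0,0), D=(8.00,0)
B = A + 2.00·(cos332°, sin332°) = (1.7659, -0.9389)
|BD| = 6.3044
circle(B,3.00) ∩ circle(D,7.00): a=-0.0202, h=2.9999
  candidates: C₊=(1.2992,2.0245) cross=18.913; C₋=(2.1927,-3.9084) cross=-18.913
  mode - wants cross < 0 → take C=(2.1927,-3.9084) (cross=-18.913)
ex = (C−B)/|BC| = (0.1423,-0.9898); ey = (0.9898,0.1423)
P = B + 3.09·ex + -0.78·ey = (1.4335,-4.1085)

1.43 -4.11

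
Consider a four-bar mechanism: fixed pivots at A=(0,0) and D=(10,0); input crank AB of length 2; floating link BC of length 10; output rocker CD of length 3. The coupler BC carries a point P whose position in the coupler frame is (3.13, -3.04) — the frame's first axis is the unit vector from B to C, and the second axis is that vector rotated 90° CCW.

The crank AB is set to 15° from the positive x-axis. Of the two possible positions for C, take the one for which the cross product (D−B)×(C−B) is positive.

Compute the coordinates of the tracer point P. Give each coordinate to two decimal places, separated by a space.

5.59 -1.86

A=(0,0), D=(10.00,0)
B = A + 2.00·(cos15°, sin15°) = (1.9319, 0.5176)
|BD| = 8.0847
circle(B,10.00) ∩ circle(D,3.00): a=9.6703, h=2.5468
  candidates: C₊=(11.7453,2.4400) cross=20.590; C₋=(11.4192,-2.6431) cross=-20.590
  mode + wants cross > 0 → take C=(11.7453,2.4400) (cross=20.590)
ex = (C−B)/|BC| = (0.9813,0.1922); ey = (-0.1922,0.9813)
P = B + 3.13·ex + -3.04·ey = (5.5879,-1.8639)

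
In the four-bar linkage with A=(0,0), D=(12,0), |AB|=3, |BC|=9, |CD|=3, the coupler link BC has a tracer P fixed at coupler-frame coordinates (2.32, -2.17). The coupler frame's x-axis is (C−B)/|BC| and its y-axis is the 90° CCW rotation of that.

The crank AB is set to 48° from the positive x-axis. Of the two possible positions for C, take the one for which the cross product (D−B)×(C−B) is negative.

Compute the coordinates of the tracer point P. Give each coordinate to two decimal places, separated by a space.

A=(0,0), D=(12.00,0)
B = A + 3.00·(cos48°, sin48°) = (2.0074, 2.2294)
|BD| = 10.2383
circle(B,9.00) ∩ circle(D,3.00): a=8.6354, h=2.5359
  candidates: C₊=(10.9877,2.8241) cross=25.963; C₋=(9.8833,-2.1260) cross=-25.963
  mode - wants cross < 0 → take C=(9.8833,-2.1260) (cross=-25.963)
ex = (C−B)/|BC| = (0.8751,-0.4839); ey = (0.4839,0.8751)
P = B + 2.32·ex + -2.17·ey = (2.9875,-0.7923)

2.99 -0.79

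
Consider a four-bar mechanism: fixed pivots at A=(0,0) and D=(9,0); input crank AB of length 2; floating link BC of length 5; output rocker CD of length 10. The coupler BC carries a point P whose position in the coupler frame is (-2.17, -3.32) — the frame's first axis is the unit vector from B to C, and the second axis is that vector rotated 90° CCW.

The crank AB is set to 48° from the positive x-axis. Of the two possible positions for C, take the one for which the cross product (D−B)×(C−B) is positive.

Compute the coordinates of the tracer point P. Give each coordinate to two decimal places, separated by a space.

A=(0,0), D=(9.00,0)
B = A + 2.00·(cos48°, sin48°) = (1.3383, 1.4863)
|BD| = 7.8046
circle(B,5.00) ∩ circle(D,10.00): a=-0.9026, h=4.9179
  candidates: C₊=(1.3887,6.4860) cross=38.382; C₋=(-0.4844,-3.1697) cross=-38.382
  mode + wants cross > 0 → take C=(1.3887,6.4860) (cross=38.382)
ex = (C−B)/|BC| = (0.0101,0.9999); ey = (-0.9999,0.0101)
P = B + -2.17·ex + -3.32·ey = (4.6362,-0.7171)

4.64 -0.72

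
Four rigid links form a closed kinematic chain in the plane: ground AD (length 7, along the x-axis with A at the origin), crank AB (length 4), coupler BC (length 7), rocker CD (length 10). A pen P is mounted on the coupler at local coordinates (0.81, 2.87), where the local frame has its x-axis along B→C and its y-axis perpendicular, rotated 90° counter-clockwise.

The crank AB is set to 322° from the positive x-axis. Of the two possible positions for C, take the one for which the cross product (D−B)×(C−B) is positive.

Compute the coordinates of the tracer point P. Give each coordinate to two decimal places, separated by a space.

A=(0,0), D=(7.00,0)
B = A + 4.00·(cos322°, sin322°) = (3.1520, -2.4626)
|BD| = 4.5685
circle(B,7.00) ∩ circle(D,10.00): a=-3.2974, h=6.1747
  candidates: C₊=(-2.9537,0.9607) cross=28.209; C₋=(3.7032,-9.4409) cross=-28.209
  mode + wants cross > 0 → take C=(-2.9537,0.9607) (cross=28.209)
ex = (C−B)/|BC| = (-0.8723,0.4891); ey = (-0.4891,-0.8723)
P = B + 0.81·ex + 2.87·ey = (1.0419,-4.5699)

1.04 -4.57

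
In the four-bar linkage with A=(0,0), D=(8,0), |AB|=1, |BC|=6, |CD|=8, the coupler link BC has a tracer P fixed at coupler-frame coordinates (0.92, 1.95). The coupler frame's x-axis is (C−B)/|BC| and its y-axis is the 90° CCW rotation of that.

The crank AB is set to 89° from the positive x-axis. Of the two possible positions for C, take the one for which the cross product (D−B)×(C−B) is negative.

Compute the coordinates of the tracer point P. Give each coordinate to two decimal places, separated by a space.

A=(0,0), D=(8.00,0)
B = A + 1.00·(cos89°, sin89°) = (0.0175, 0.9998)
|BD| = 8.0449
circle(B,6.00) ∩ circle(D,8.00): a=2.2822, h=5.5490
  candidates: C₊=(2.9716,6.2222) cross=44.641; C₋=(1.5923,-4.7898) cross=-44.641
  mode - wants cross < 0 → take C=(1.5923,-4.7898) (cross=-44.641)
ex = (C−B)/|BC| = (0.2625,-0.9649); ey = (0.9649,0.2625)
P = B + 0.92·ex + 1.95·ey = (2.1406,0.6239)

2.14 0.62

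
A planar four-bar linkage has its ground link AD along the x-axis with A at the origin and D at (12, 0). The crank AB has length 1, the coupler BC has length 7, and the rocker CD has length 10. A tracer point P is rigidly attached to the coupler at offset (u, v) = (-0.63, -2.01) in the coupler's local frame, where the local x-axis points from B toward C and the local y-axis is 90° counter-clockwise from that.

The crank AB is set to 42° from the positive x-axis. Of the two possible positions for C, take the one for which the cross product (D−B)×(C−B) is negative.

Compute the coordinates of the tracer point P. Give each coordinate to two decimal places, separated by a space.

-1.34 0.37

A=(0,0), D=(12.00,0)
B = A + 1.00·(cos42°, sin42°) = (0.7431, 0.6691)
|BD| = 11.2767
circle(B,7.00) ∩ circle(D,10.00): a=3.3771, h=6.1315
  candidates: C₊=(4.4781,6.5895) cross=69.143; C₋=(3.7504,-5.6520) cross=-69.143
  mode - wants cross < 0 → take C=(3.7504,-5.6520) (cross=-69.143)
ex = (C−B)/|BC| = (0.4296,-0.9030); ey = (0.9030,0.4296)
P = B + -0.63·ex + -2.01·ey = (-1.3426,0.3745)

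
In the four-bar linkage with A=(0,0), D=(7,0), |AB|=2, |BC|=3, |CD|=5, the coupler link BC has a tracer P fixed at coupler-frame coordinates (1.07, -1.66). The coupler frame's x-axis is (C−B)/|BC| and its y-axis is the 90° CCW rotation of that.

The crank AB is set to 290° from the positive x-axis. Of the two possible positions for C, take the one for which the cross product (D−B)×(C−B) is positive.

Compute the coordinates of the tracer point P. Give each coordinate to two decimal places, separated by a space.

A=(0,0), D=(7.00,0)
B = A + 2.00·(cos290°, sin290°) = (0.6840, -1.8794)
|BD| = 6.5896
circle(B,3.00) ∩ circle(D,5.00): a=2.0808, h=2.1611
  candidates: C₊=(2.0621,0.7854) cross=14.241; C₋=(3.2948,-3.3573) cross=-14.241
  mode + wants cross > 0 → take C=(2.0621,0.7854) (cross=14.241)
ex = (C−B)/|BC| = (0.4593,0.8883); ey = (-0.8883,0.4593)
P = B + 1.07·ex + -1.66·ey = (2.6500,-1.6915)

2.65 -1.69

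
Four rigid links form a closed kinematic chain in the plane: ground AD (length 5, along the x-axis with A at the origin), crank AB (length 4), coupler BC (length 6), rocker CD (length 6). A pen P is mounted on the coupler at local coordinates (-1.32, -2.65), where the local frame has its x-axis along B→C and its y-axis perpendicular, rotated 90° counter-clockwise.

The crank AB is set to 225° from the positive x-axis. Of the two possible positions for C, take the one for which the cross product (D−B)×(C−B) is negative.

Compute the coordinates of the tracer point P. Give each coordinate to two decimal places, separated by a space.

A=(0,0), D=(5.00,0)
B = A + 4.00·(cos225°, sin225°) = (-2.8284, -2.8284)
|BD| = 8.3237
circle(B,6.00) ∩ circle(D,6.00): a=4.1619, h=4.3219
  candidates: C₊=(-0.3828,2.6505) cross=35.974; C₋=(2.5544,-5.4790) cross=-35.974
  mode - wants cross < 0 → take C=(2.5544,-5.4790) (cross=-35.974)
ex = (C−B)/|BC| = (0.8971,-0.4418); ey = (0.4418,0.8971)
P = B + -1.32·ex + -2.65·ey = (-5.1833,-4.6227)

-5.18 -4.62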